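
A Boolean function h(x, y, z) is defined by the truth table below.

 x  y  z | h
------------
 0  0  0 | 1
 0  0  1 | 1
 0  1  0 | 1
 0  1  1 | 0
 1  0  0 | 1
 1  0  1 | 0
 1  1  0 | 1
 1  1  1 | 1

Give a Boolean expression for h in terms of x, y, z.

h is 0 on only 2 rows — (0,1,1), (1,0,1). Writing each as a minterm (¬x·y·z, x·¬y·z) and OR-ing them characterizes exactly where h=0, so h is the negation of that disjunction.

h(x, y, z) = NOT (((NOT x AND y) AND z) OR ((x AND NOT y) AND z))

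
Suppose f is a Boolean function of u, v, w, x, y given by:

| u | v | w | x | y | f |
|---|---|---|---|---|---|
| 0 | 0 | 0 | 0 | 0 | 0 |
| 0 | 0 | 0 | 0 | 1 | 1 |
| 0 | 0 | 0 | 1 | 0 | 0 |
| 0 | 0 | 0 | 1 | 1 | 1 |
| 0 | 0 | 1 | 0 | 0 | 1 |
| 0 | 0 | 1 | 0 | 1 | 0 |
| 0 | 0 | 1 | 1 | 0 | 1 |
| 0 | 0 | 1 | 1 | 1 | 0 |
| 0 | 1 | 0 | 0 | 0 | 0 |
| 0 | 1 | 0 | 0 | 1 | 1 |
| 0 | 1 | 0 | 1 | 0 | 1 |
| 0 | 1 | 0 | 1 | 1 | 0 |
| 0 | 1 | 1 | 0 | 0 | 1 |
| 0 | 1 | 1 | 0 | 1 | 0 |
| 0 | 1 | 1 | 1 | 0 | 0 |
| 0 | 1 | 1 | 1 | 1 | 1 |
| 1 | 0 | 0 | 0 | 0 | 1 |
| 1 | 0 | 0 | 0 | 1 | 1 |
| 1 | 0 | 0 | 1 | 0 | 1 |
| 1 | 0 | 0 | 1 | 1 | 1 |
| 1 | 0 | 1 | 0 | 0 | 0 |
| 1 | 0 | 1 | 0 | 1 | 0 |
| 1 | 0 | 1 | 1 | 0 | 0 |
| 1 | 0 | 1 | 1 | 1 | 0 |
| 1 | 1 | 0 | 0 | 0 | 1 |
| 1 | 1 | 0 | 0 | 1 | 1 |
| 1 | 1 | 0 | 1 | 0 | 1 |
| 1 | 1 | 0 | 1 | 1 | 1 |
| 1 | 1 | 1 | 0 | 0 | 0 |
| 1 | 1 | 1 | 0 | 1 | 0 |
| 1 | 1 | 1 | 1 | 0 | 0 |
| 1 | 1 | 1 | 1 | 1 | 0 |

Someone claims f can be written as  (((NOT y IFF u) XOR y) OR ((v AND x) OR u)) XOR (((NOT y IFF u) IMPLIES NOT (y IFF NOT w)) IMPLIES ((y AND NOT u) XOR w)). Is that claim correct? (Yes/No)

Yes

Test each input against both f and the formula:
  u=0, v=0, w=0, x=0, y=0: formula gives 0, f = 0 ✓
  u=0, v=0, w=0, x=0, y=1: formula gives 1, f = 1 ✓
  u=0, v=0, w=0, x=1, y=0: formula gives 0, f = 0 ✓
  u=0, v=0, w=0, x=1, y=1: formula gives 1, f = 1 ✓
  … (the remaining 28 rows also agree.)
All 32 rows match — the expression computes f exactly.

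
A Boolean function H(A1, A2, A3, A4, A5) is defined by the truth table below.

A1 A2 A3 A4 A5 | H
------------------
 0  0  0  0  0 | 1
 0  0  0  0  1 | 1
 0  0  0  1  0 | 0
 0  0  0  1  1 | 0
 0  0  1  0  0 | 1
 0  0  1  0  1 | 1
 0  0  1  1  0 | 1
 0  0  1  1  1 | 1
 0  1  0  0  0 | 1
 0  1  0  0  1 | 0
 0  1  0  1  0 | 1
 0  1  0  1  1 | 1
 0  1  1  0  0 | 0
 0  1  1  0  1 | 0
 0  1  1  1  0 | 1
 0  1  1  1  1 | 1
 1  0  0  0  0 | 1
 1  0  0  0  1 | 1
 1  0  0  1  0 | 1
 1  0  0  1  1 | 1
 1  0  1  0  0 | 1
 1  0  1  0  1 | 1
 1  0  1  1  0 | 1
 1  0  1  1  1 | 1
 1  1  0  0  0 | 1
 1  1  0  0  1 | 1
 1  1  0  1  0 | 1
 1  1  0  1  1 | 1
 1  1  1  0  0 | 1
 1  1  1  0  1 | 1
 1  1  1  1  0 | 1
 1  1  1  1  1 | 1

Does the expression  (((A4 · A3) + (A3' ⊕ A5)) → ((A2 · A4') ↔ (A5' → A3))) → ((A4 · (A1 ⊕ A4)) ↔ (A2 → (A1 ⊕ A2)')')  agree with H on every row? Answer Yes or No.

Yes

Check the formula against H row by row:
  A1=0, A2=0, A3=0, A4=0, A5=0: formula gives 1, H = 1 ✓
  A1=0, A2=0, A3=0, A4=0, A5=1: formula gives 1, H = 1 ✓
  A1=0, A2=0, A3=0, A4=1, A5=0: formula gives 0, H = 0 ✓
  A1=0, A2=0, A3=0, A4=1, A5=1: formula gives 0, H = 0 ✓
  … (the remaining 28 rows also agree.)
All 32 rows match — the expression computes H exactly.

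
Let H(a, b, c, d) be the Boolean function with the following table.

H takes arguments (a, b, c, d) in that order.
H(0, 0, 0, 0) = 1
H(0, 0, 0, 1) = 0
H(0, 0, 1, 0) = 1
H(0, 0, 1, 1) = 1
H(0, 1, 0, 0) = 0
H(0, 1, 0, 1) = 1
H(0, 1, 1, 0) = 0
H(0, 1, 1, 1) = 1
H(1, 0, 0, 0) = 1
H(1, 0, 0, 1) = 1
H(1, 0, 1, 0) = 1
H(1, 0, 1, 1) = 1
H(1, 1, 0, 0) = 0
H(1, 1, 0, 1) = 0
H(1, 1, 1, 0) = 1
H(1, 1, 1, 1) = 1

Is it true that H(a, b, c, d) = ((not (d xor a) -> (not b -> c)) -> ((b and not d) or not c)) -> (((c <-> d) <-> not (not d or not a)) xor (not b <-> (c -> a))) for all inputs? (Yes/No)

Yes

Evaluate ((not (d xor a) -> (not b -> c)) -> ((b and not d) or not c)) -> (((c <-> d) <-> not (not d or not a)) xor (not b <-> (c -> a))) on each row and compare to H:
  a=0, b=0, c=0, d=0: formula gives 1, H = 1 ✓
  a=0, b=0, c=0, d=1: formula gives 0, H = 0 ✓
  a=0, b=0, c=1, d=0: formula gives 1, H = 1 ✓
  a=0, b=0, c=1, d=1: formula gives 1, H = 1 ✓
  … (the remaining 12 rows also agree.)
Every row agrees, so the formula is equivalent.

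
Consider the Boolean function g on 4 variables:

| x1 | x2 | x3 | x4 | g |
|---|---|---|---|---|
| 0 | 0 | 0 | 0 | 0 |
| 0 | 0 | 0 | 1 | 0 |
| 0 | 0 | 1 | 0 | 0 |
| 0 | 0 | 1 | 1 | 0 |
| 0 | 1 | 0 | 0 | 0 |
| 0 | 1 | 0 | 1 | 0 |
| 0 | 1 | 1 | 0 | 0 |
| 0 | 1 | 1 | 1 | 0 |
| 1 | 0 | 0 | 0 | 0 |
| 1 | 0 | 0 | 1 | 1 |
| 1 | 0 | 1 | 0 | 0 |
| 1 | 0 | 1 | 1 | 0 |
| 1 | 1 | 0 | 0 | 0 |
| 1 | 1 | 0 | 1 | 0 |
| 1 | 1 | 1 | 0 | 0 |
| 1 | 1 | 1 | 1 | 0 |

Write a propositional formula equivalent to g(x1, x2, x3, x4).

g(x1, x2, x3, x4) = ((x1 AND NOT x2) AND NOT x3) AND x4

g is 1 on exactly one input, (1,0,0,1), whose minterm is x1·¬x2·¬x3·x4. So g is just that conjunction.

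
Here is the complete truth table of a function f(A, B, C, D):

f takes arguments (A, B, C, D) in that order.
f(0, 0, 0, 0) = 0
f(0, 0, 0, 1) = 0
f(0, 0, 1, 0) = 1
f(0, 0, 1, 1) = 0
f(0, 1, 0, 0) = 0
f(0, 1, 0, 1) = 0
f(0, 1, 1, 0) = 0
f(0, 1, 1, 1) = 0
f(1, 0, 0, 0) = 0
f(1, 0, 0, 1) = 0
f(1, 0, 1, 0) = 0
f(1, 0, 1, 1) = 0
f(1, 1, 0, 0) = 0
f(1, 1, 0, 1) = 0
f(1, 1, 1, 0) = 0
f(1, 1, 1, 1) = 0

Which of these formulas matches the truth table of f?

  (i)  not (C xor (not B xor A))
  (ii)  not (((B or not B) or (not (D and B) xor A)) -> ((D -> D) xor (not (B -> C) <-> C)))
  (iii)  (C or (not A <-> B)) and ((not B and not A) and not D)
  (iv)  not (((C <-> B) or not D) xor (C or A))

iii

(i): at (0,0,1,1) it gives 1, but f = 0 — eliminated.
(ii): at (0,0,0,0) it gives 1, but f = 0 — eliminated.
(iv): at (0,1,0,1) it gives 1, but f = 0 — eliminated.
(iii) is the remaining candidate, and it agrees with f on all 16 inputs.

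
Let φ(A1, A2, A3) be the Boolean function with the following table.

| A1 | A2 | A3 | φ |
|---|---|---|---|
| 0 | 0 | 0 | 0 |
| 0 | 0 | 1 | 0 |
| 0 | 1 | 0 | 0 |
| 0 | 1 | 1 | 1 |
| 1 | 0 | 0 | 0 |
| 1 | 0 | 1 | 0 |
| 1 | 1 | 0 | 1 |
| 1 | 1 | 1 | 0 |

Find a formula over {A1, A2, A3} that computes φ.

φ(A1, A2, A3) = ((¬A1 ∧ A2) ∧ A3) ∨ ((A1 ∧ A2) ∧ ¬A3)

The 1-rows are (0,1,1), (1,1,0). Each contributes one minterm — ¬A1·A2·A3; A1·A2·¬A3 — and their disjunction is a sum-of-products form of φ.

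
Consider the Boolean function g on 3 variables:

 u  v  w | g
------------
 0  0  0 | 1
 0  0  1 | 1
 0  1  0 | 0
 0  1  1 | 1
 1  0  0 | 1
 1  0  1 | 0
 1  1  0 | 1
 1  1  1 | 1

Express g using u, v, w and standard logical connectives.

g(u, v, w) = NOT (((NOT u AND v) AND NOT w) OR ((u AND NOT v) AND w))

g is 0 on only 2 rows — (0,1,0), (1,0,1). Writing each as a minterm (¬u·v·¬w, u·¬v·w) and OR-ing them characterizes exactly where g=0, so g is the negation of that disjunction.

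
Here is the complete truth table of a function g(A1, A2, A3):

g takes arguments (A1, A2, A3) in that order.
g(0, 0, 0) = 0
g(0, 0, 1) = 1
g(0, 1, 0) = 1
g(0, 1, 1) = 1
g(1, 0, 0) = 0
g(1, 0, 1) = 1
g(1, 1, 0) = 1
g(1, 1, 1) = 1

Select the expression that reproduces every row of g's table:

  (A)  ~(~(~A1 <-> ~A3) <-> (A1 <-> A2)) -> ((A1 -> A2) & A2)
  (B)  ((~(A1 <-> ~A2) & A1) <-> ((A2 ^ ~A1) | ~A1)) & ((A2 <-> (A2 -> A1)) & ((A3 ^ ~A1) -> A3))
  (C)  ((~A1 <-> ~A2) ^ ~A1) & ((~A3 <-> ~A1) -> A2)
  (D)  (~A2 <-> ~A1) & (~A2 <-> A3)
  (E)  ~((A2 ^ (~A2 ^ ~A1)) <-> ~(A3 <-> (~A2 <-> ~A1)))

(B) disagrees with g on (0,0,1) (formula → 0, table → 1); rule it out.
(C) disagrees with g on (0,0,1) (formula → 0, table → 1); rule it out.
(D) disagrees with g on (0,1,0) (formula → 0, table → 1); rule it out.
(E) disagrees with g on (0,0,0) (formula → 1, table → 0); rule it out.
(A) is the remaining candidate, and it agrees with g on all 8 inputs.

A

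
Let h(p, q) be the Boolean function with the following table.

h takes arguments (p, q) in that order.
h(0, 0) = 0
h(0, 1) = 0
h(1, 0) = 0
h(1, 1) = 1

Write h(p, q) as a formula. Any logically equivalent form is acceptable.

Only row (1,1) gives 1. That row's minterm p·q is h directly.

h(p, q) = p ∧ q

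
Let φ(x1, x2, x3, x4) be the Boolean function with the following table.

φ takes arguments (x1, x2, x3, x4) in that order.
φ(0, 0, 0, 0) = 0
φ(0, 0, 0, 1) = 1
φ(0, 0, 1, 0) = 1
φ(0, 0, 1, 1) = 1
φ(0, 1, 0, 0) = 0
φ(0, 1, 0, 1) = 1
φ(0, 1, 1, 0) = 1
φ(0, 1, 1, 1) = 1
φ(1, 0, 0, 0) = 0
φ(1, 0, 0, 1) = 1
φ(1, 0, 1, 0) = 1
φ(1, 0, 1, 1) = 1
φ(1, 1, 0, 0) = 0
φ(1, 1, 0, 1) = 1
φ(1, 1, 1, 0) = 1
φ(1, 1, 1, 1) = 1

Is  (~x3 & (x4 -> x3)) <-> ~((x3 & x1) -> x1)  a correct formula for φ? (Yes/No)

Yes

Check the formula against φ row by row:
  x1=0, x2=0, x3=0, x4=0: formula gives 0, φ = 0 ✓
  x1=0, x2=0, x3=0, x4=1: formula gives 1, φ = 1 ✓
  x1=0, x2=0, x3=1, x4=0: formula gives 1, φ = 1 ✓
  x1=0, x2=0, x3=1, x4=1: formula gives 1, φ = 1 ✓
  …and likewise for the remaining 12 rows.
Every row agrees, so the formula is equivalent.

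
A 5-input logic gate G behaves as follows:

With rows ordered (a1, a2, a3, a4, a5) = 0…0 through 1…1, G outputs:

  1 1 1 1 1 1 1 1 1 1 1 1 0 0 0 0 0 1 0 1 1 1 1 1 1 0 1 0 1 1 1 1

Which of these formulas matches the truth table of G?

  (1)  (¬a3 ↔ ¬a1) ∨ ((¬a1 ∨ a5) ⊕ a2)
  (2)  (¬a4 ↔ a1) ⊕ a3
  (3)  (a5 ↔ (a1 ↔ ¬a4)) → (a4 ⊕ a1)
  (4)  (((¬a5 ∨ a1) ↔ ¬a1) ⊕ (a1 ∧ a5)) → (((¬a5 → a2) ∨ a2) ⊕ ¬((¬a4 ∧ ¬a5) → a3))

(2) fails at (0,0,0,0,0): the formula yields 0, G is 1.
(3) fails at (0,0,0,0,0): the formula yields 0, G is 1.
(4) fails at (0,0,0,1,0): the formula yields 0, G is 1.
(1) is the remaining candidate, and it agrees with G on all 32 inputs.

1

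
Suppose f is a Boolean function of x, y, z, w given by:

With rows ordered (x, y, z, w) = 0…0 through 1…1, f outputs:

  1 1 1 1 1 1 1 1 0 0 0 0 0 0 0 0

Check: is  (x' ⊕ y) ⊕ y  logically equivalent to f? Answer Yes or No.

Check the formula against f row by row:
  x=0, y=0, z=0, w=0: formula gives 1, f = 1 ✓
  x=0, y=0, z=0, w=1: formula gives 1, f = 1 ✓
  x=0, y=0, z=1, w=0: formula gives 1, f = 1 ✓
  x=0, y=0, z=1, w=1: formula gives 1, f = 1 ✓
  …and likewise for the remaining 12 rows.
Every row agrees, so the formula is equivalent.

Yes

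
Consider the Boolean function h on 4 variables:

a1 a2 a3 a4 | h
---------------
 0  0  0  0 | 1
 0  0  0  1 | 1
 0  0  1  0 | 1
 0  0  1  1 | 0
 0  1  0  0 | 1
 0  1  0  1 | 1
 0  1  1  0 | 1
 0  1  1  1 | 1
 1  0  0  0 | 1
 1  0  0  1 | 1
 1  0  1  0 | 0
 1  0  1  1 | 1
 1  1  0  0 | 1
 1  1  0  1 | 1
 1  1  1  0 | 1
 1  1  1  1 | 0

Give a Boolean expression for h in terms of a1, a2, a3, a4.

h(a1, a2, a3, a4) = NOT (((((NOT a1 AND NOT a2) AND a3) AND a4) OR (((a1 AND NOT a2) AND a3) AND NOT a4)) OR (((a1 AND a2) AND a3) AND a4))

The 0-rows are (0,0,1,1), (1,0,1,0), (1,1,1,1). Take each as a conjunction (¬a1·¬a2·a3·a4, a1·¬a2·a3·¬a4, a1·a2·a3·a4), form their disjunction, and complement — that gives a formula that is 1 everywhere h is.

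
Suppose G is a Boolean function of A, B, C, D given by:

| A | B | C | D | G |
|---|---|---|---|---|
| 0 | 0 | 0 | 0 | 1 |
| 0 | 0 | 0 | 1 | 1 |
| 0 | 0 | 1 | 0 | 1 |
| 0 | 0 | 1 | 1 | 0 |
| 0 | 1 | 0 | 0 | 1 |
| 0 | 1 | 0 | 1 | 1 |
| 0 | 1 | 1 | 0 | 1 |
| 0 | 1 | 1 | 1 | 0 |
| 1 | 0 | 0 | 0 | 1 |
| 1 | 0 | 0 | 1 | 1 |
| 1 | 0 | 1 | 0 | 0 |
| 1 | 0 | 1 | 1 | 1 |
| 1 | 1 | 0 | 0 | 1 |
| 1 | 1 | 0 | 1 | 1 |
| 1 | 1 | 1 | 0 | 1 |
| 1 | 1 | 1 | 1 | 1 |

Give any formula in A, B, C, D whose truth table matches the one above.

G(A, B, C, D) = ¬(((((¬A ∧ ¬B) ∧ C) ∧ D) ∨ (((¬A ∧ B) ∧ C) ∧ D)) ∨ (((A ∧ ¬B) ∧ C) ∧ ¬D))

There are just 3 zero rows: (0,0,1,1), (0,1,1,1), (1,0,1,0). Their minterms are ¬A·¬B·C·D, ¬A·B·C·D, A·¬B·C·¬D; the OR of those covers precisely the 0-outputs, and negating it yields G.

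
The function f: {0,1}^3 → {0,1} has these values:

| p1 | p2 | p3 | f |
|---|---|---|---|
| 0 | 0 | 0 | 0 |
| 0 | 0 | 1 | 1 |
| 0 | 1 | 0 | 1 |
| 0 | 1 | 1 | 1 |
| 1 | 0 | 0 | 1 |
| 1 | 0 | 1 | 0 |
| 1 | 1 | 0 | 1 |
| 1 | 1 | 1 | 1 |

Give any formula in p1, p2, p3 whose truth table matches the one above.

f(p1, p2, p3) = not (((not p1 and not p2) and not p3) or ((p1 and not p2) and p3))

There are just 2 zero rows: (0,0,0), (1,0,1). Their minterms are ¬p1·¬p2·¬p3, p1·¬p2·p3; the OR of those covers precisely the 0-outputs, and negating it yields f.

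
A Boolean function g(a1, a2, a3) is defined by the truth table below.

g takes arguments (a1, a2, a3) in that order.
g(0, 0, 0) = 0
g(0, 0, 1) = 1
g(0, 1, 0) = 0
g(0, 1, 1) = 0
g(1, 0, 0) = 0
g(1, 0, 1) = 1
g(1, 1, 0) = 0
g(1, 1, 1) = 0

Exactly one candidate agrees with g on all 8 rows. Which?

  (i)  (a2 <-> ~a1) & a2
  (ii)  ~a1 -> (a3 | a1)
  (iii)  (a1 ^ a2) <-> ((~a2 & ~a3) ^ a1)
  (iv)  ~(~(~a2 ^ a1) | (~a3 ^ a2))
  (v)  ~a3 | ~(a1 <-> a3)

iii

(i): at (0,0,1) it gives 0, but g = 1 — eliminated.
(ii): at (0,1,1) it gives 1, but g = 0 — eliminated.
(iv): at (1,0,1) it gives 0, but g = 1 — eliminated.
(v): at (0,0,0) it gives 1, but g = 0 — eliminated.
Only (iii) survives; checking it on all 8 rows confirms it matches g.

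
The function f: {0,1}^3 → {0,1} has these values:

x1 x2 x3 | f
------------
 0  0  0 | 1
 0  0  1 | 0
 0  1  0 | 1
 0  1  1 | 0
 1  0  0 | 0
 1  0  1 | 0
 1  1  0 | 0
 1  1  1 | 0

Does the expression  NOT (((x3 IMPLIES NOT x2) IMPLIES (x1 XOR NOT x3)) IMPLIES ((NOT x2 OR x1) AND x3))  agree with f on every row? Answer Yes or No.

Check the formula against f row by row:
  x1=0, x2=0, x3=0: formula gives 1, f = 1 ✓
  x1=0, x2=0, x3=1: formula gives 0, f = 0 ✓
  x1=0, x2=1, x3=0: formula gives 1, f = 1 ✓
  x1=0, x2=1, x3=1: formula gives 1, but f = 0 ✗
Since they disagree at (0,1,1), the expression is not a correct formula for f.

No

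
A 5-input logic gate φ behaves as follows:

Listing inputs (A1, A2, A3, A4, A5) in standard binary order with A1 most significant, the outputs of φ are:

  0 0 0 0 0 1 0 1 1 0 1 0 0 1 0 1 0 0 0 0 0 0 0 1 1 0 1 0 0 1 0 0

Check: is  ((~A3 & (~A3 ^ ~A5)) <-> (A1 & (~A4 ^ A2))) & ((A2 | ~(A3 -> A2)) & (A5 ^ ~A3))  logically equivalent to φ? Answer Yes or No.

Check the formula against φ row by row:
  A1=0, A2=0, A3=0, A4=0, A5=0: formula gives 0, φ = 0 ✓
  A1=0, A2=0, A3=0, A4=0, A5=1: formula gives 0, φ = 0 ✓
  A1=0, A2=0, A3=0, A4=1, A5=0: formula gives 0, φ = 0 ✓
  A1=0, A2=0, A3=0, A4=1, A5=1: formula gives 0, φ = 0 ✓
  …
  A1=1, A2=1, A3=0, A4=1, A5=0: formula gives 0, but φ = 1 ✗
Row (1,1,0,1,0) is a counterexample, so the formula is not equivalent to φ.

No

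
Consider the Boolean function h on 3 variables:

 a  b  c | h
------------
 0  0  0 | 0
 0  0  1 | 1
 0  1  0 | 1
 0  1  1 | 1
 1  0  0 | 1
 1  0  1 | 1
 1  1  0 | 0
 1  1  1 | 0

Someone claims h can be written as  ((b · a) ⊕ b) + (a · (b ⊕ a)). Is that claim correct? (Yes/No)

No

Evaluate ((b · a) ⊕ b) + (a · (b ⊕ a)) on each row and compare to h:
  a=0, b=0, c=0: formula gives 0, h = 0 ✓
  a=0, b=0, c=1: formula gives 0, but h = 1 ✗
Since they disagree at (0,0,1), the expression is not a correct formula for h.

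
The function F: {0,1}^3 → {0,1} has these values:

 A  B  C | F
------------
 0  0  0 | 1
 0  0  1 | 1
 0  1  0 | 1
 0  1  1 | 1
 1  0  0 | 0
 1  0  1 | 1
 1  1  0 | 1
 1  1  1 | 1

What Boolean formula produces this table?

F(A, B, C) = ~((A & ~B) & ~C)

Only row (1,0,0) gives 0. So F is 1 everywhere except there — the complement of the minterm A·¬B·¬C.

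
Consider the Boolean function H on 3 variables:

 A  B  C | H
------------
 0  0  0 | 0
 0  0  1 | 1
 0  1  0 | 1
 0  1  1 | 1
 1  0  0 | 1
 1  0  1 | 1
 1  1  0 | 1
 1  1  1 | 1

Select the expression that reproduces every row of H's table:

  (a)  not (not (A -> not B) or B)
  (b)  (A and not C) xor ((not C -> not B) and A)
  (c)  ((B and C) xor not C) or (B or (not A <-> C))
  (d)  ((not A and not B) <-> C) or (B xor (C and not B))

d

(a) disagrees with H on (0,0,0) (formula → 1, table → 0); rule it out.
(b) disagrees with H on (0,0,1) (formula → 0, table → 1); rule it out.
(c) disagrees with H on (0,0,0) (formula → 1, table → 0); rule it out.
(d) is the remaining candidate, and it agrees with H on all 8 inputs.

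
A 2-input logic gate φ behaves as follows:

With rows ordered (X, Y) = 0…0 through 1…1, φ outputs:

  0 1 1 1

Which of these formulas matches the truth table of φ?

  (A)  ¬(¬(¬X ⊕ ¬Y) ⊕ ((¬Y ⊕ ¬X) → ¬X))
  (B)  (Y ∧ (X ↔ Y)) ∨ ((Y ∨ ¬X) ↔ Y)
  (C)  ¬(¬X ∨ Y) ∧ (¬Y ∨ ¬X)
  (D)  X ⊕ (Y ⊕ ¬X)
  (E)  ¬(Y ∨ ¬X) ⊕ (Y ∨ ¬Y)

(A) disagrees with φ on (0,0) (formula → 1, table → 0); rule it out.
(C) disagrees with φ on (0,1) (formula → 0, table → 1); rule it out.
(D) disagrees with φ on (0,0) (formula → 1, table → 0); rule it out.
(E) disagrees with φ on (0,0) (formula → 1, table → 0); rule it out.
Only (B) survives; checking it on all 4 rows confirms it matches φ.

B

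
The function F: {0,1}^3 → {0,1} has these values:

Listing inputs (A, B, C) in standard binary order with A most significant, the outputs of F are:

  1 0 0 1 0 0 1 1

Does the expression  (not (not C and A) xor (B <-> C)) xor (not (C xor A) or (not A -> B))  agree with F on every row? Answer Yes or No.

Evaluate (not (not C and A) xor (B <-> C)) xor (not (C xor A) or (not A -> B)) on each row and compare to F:
  A=0, B=0, C=0: formula gives 1, F = 1 ✓
  A=0, B=0, C=1: formula gives 1, but F = 0 ✗
Row (0,0,1) is a counterexample, so the formula is not equivalent to F.

No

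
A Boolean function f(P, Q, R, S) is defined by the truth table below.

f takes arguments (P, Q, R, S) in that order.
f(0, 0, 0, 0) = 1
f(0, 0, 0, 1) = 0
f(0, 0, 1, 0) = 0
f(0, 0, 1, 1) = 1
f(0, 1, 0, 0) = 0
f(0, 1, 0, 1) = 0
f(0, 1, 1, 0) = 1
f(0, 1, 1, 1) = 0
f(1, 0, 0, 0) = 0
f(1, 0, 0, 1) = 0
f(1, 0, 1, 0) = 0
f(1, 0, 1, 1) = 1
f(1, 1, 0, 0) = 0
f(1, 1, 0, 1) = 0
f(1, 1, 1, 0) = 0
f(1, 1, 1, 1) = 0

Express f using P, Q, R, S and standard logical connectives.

f(P, Q, R, S) = (((((P' · Q') · R') · S') + (((P' · Q') · R) · S)) + (((P' · Q) · R) · S')) + (((P · Q') · R) · S)

Collect the rows where f=1 — (0,0,0,0), (0,0,1,1), (0,1,1,0), (1,0,1,1) — and write one minterm per row: ¬P·¬Q·¬R·¬S, ¬P·¬Q·R·S, ¬P·Q·R·¬S, P·¬Q·R·S. Their union (logical OR) reproduces the table exactly.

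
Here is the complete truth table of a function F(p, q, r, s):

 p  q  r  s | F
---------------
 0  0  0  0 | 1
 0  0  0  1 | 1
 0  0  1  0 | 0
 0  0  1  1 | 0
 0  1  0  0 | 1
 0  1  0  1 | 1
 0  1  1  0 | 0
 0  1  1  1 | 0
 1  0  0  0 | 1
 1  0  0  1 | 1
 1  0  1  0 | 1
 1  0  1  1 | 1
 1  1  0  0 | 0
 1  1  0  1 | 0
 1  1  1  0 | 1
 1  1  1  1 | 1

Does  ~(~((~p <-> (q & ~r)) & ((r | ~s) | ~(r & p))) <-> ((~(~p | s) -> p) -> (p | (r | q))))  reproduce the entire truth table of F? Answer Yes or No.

Yes

Test each input against both F and the formula:
  p=0, q=0, r=0, s=0: formula gives 1, F = 1 ✓
  p=0, q=0, r=0, s=1: formula gives 1, F = 1 ✓
  p=0, q=0, r=1, s=0: formula gives 0, F = 0 ✓
  p=0, q=0, r=1, s=1: formula gives 0, F = 0 ✓
  …and likewise for the remaining 12 rows.
No disagreement on any input; they are logically equivalent.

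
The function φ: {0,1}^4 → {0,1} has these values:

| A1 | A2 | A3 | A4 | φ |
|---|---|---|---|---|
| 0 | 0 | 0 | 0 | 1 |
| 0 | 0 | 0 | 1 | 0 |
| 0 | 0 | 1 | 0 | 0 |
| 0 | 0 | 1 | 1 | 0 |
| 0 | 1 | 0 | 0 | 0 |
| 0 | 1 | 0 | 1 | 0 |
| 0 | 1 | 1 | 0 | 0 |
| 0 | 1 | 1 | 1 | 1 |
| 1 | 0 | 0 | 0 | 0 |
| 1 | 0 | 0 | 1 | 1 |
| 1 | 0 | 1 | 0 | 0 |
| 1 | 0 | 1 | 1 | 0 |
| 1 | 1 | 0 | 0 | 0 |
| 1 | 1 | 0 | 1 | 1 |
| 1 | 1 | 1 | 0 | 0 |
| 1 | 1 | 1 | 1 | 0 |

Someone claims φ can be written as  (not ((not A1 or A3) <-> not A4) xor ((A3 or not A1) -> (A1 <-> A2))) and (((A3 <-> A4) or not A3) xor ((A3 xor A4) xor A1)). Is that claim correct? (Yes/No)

Test each input against both φ and the formula:
  A1=0, A2=0, A3=0, A4=0: formula gives 1, φ = 1 ✓
  A1=0, A2=0, A3=0, A4=1: formula gives 0, φ = 0 ✓
  A1=0, A2=0, A3=1, A4=0: formula gives 1, but φ = 0 ✗
Since they disagree at (0,0,1,0), the expression is not a correct formula for φ.

No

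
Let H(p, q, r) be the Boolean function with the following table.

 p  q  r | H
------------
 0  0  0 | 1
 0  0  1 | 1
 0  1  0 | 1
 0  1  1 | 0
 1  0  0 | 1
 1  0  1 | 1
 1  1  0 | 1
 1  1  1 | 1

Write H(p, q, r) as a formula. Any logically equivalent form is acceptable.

H(p, q, r) = not ((not p and q) and r)

Only row (0,1,1) gives 0. So H is 1 everywhere except there — the complement of the minterm ¬p·q·r.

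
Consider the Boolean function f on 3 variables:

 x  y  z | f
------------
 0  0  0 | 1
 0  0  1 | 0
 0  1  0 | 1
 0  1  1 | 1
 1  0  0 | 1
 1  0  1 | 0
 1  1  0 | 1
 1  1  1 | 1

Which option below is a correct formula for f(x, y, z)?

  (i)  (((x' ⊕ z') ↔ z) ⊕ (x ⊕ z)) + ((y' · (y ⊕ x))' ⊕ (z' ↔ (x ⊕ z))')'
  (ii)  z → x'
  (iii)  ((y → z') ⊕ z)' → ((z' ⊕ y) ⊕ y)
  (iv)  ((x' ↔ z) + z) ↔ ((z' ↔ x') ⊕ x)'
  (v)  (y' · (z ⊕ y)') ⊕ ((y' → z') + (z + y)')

(i) disagrees with f on (0,0,1) (formula → 1, table → 0); rule it out.
(ii) disagrees with f on (0,0,1) (formula → 1, table → 0); rule it out.
(iv) disagrees with f on (0,0,1) (formula → 1, table → 0); rule it out.
(v) disagrees with f on (0,0,0) (formula → 0, table → 1); rule it out.
(iii) is the remaining candidate, and it agrees with f on all 8 inputs.

iii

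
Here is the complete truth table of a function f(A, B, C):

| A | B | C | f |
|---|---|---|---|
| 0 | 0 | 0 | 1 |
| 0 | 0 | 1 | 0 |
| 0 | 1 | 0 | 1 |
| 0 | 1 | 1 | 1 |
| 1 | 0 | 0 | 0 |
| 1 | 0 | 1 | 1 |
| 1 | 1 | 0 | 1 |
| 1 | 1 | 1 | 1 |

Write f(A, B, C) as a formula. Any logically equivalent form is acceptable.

f(A, B, C) = NOT (((NOT A AND NOT B) AND C) OR ((A AND NOT B) AND NOT C))

f is 0 on only 2 rows — (0,0,1), (1,0,0). Writing each as a minterm (¬A·¬B·C, A·¬B·¬C) and OR-ing them characterizes exactly where f=0, so f is the negation of that disjunction.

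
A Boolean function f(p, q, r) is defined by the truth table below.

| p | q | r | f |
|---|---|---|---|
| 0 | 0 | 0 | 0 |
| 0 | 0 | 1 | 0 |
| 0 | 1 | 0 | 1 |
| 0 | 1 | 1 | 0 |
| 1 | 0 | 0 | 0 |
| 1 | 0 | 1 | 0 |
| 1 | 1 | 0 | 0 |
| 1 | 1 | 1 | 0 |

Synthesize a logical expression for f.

f is 1 on exactly one input, (0,1,0), whose minterm is ¬p·q·¬r. So f is just that conjunction.

f(p, q, r) = (¬p ∧ q) ∧ ¬r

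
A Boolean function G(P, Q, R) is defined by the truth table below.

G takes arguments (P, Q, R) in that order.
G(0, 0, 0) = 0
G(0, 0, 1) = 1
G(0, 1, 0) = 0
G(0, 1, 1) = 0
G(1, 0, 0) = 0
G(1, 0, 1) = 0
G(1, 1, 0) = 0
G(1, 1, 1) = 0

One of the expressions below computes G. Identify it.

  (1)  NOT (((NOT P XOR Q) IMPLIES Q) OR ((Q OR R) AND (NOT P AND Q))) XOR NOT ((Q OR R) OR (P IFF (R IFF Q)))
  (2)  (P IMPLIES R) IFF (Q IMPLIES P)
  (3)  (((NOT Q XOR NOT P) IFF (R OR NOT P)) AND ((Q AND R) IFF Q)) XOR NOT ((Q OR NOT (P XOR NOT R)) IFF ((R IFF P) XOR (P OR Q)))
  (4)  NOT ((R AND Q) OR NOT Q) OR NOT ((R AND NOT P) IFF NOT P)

1

(2): at (0,0,0) it gives 1, but G = 0 — eliminated.
(3): at (0,0,0) it gives 1, but G = 0 — eliminated.
(4): at (0,0,0) it gives 1, but G = 0 — eliminated.
That leaves (1). Evaluating it on every row reproduces the table of G exactly.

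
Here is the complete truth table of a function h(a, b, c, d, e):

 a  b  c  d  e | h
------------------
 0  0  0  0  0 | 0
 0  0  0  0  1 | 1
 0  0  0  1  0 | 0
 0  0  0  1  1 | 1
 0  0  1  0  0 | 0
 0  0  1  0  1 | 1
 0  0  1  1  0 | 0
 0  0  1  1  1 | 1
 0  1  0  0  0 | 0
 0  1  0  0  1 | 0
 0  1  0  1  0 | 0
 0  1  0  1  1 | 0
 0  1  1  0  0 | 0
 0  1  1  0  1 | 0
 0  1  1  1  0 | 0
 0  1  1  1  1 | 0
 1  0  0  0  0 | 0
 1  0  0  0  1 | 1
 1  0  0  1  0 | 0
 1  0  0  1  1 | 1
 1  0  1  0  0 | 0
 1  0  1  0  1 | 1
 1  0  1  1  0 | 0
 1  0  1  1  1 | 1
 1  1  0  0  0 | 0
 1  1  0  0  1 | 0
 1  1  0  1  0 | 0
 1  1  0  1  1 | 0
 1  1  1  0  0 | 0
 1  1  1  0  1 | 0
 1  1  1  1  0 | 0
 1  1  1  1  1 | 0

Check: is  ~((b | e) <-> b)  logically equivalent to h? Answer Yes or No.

Yes

Evaluate ~((b | e) <-> b) on each row and compare to h:
  a=0, b=0, c=0, d=0, e=0: formula gives 0, h = 0 ✓
  a=0, b=0, c=0, d=0, e=1: formula gives 1, h = 1 ✓
  a=0, b=0, c=0, d=1, e=0: formula gives 0, h = 0 ✓
  a=0, b=0, c=0, d=1, e=1: formula gives 1, h = 1 ✓
  …and likewise for the remaining 28 rows.
All 32 rows match — the expression computes h exactly.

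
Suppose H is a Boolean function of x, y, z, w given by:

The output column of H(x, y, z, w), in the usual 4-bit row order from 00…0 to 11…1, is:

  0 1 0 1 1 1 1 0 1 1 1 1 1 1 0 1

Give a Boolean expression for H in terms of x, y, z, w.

H is 0 on only 4 rows — (0,0,0,0), (0,0,1,0), (0,1,1,1), (1,1,1,0). Writing each as a minterm (¬x·¬y·¬z·¬w, ¬x·¬y·z·¬w, ¬x·y·z·w, x·y·z·¬w) and OR-ing them characterizes exactly where H=0, so H is the negation of that disjunction.

H(x, y, z, w) = not ((((((not x and not y) and not z) and not w) or (((not x and not y) and z) and not w)) or (((not x and y) and z) and w)) or (((x and y) and z) and not w))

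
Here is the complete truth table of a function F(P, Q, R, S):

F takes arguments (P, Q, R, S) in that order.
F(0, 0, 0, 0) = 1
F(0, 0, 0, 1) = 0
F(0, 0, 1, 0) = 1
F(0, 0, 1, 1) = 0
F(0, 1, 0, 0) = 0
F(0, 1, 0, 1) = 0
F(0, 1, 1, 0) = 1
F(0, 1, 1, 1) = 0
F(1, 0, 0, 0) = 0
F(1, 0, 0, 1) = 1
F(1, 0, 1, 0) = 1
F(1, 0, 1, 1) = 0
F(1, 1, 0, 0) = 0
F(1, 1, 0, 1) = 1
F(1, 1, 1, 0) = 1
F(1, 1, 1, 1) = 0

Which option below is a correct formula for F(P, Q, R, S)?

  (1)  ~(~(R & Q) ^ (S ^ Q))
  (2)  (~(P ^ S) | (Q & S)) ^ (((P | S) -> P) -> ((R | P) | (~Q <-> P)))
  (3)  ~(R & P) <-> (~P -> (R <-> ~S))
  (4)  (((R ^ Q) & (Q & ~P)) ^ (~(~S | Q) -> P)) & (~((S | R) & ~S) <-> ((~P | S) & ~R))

(1) fails at (0,0,0,0): the formula yields 0, F is 1.
(2) fails at (0,0,0,1): the formula yields 1, F is 0.
(3) fails at (0,0,0,0): the formula yields 0, F is 1.
That leaves (4). Evaluating it on every row reproduces the table of F exactly.

4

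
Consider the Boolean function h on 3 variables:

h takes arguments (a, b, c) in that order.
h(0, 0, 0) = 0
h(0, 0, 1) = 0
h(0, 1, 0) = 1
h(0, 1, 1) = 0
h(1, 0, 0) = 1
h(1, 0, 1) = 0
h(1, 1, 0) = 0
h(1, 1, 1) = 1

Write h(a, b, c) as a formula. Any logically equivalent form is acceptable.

h(a, b, c) = (((¬a ∧ b) ∧ ¬c) ∨ ((a ∧ ¬b) ∧ ¬c)) ∨ ((a ∧ b) ∧ c)

The 1-rows are (0,1,0), (1,0,0), (1,1,1). Each contributes one minterm — ¬a·b·¬c; a·¬b·¬c; a·b·c — and their disjunction is a sum-of-products form of h.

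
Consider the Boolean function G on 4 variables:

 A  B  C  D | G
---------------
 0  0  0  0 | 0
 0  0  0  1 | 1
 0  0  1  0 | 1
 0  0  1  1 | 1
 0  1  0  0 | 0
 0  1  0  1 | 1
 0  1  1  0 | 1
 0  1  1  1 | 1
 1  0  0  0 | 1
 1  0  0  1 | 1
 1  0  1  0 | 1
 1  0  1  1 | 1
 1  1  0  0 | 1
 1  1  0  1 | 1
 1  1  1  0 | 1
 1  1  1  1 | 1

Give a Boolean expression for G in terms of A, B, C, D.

G(A, B, C, D) = ~((((~A & ~B) & ~C) & ~D) | (((~A & B) & ~C) & ~D))

There are just 2 zero rows: (0,0,0,0), (0,1,0,0). Their minterms are ¬A·¬B·¬C·¬D, ¬A·B·¬C·¬D; the OR of those covers precisely the 0-outputs, and negating it yields G.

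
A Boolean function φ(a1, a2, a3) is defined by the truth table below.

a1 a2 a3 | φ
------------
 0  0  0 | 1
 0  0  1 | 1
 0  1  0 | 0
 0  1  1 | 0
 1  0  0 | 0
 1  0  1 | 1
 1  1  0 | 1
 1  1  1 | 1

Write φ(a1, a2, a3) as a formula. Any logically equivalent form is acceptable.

φ(a1, a2, a3) = not ((((not a1 and a2) and not a3) or ((not a1 and a2) and a3)) or ((a1 and not a2) and not a3))

φ is 0 on only 3 rows — (0,1,0), (0,1,1), (1,0,0). Writing each as a minterm (¬a1·a2·¬a3, ¬a1·a2·a3, a1·¬a2·¬a3) and OR-ing them characterizes exactly where φ=0, so φ is the negation of that disjunction.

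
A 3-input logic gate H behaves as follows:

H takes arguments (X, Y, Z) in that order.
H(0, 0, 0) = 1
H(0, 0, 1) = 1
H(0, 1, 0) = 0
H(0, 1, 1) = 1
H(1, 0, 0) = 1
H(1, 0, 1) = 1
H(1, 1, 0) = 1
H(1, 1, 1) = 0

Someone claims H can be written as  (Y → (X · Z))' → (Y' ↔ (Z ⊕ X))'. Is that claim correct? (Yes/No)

Check the formula against H row by row:
  X=0, Y=0, Z=0: formula gives 1, H = 1 ✓
  X=0, Y=0, Z=1: formula gives 1, H = 1 ✓
  X=0, Y=1, Z=0: formula gives 0, H = 0 ✓
  X=0, Y=1, Z=1: formula gives 1, H = 1 ✓
  X=1, Y=0, Z=0: formula gives 1, H = 1 ✓
  …
  X=1, Y=1, Z=1: formula gives 1, but H = 0 ✗
Since they disagree at (1,1,1), the expression is not a correct formula for H.

No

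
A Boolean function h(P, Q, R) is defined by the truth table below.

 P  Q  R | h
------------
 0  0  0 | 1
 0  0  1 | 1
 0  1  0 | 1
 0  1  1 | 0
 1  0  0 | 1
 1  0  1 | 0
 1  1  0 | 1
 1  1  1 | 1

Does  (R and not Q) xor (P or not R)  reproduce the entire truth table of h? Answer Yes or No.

Evaluate (R and not Q) xor (P or not R) on each row and compare to h:
  P=0, Q=0, R=0: formula gives 1, h = 1 ✓
  P=0, Q=0, R=1: formula gives 1, h = 1 ✓
  P=0, Q=1, R=0: formula gives 1, h = 1 ✓
  P=0, Q=1, R=1: formula gives 0, h = 0 ✓
  P=1, Q=0, R=0: formula gives 1, h = 1 ✓
  … (the remaining 3 rows also agree.)
Every row agrees, so the formula is equivalent.

Yes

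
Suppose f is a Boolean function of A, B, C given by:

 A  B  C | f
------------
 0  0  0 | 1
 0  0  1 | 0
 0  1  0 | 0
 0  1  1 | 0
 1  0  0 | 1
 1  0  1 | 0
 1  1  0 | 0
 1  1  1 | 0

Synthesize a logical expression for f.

The 1-rows are (0,0,0), (1,0,0). Each contributes one minterm — ¬A·¬B·¬C; A·¬B·¬C — and their disjunction is a sum-of-products form of f.

f(A, B, C) = ((NOT A AND NOT B) AND NOT C) OR ((A AND NOT B) AND NOT C)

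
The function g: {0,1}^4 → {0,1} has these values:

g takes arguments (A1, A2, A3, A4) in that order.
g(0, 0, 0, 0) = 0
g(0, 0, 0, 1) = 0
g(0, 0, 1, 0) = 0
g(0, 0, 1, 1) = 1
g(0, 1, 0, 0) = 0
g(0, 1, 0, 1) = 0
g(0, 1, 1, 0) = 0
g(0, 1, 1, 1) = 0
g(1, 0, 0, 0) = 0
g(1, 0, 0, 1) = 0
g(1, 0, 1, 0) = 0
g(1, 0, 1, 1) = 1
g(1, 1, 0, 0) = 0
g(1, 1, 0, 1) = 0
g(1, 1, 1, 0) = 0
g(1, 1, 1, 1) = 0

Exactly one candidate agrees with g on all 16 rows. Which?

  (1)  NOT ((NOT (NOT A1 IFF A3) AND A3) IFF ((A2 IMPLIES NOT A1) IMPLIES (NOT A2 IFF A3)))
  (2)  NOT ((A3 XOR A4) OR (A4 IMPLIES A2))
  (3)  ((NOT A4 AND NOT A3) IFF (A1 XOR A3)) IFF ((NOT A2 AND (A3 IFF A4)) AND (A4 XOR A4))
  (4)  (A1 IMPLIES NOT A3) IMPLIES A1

2

(1): at (0,0,1,0) it gives 1, but g = 0 — eliminated.
(3): at (0,0,0,0) it gives 1, but g = 0 — eliminated.
(4): at (0,0,1,1) it gives 0, but g = 1 — eliminated.
That leaves (2). Evaluating it on every row reproduces the table of g exactly.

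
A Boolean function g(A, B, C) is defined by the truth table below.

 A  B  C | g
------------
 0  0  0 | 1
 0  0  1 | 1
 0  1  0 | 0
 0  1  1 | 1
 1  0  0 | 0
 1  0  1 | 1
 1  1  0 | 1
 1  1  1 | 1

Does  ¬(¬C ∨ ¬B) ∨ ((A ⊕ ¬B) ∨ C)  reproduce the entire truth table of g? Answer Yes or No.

Yes

Check the formula against g row by row:
  A=0, B=0, C=0: formula gives 1, g = 1 ✓
  A=0, B=0, C=1: formula gives 1, g = 1 ✓
  A=0, B=1, C=0: formula gives 0, g = 0 ✓
  A=0, B=1, C=1: formula gives 1, g = 1 ✓
  A=1, B=0, C=0: formula gives 0, g = 0 ✓
  … (the remaining 3 rows also agree.)
All 8 rows match — the expression computes g exactly.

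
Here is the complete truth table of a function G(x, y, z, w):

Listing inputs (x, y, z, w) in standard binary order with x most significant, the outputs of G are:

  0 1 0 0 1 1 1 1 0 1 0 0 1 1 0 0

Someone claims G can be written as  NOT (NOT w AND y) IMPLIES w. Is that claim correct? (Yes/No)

No

Test each input against both G and the formula:
  x=0, y=0, z=0, w=0: formula gives 0, G = 0 ✓
  x=0, y=0, z=0, w=1: formula gives 1, G = 1 ✓
  x=0, y=0, z=1, w=0: formula gives 0, G = 0 ✓
  x=0, y=0, z=1, w=1: formula gives 1, but G = 0 ✗
Since they disagree at (0,0,1,1), the expression is not a correct formula for G.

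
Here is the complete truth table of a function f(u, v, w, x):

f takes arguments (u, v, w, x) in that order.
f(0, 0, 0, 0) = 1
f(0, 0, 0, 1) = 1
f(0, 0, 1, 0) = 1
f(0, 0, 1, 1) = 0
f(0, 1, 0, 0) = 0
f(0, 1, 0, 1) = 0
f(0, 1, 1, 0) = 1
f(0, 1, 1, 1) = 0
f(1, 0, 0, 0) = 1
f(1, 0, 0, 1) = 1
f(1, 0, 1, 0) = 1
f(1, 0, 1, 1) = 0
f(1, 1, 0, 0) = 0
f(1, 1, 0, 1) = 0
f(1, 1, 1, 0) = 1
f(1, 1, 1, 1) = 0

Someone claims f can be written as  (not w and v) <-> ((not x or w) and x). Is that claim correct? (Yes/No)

Yes

Test each input against both f and the formula:
  u=0, v=0, w=0, x=0: formula gives 1, f = 1 ✓
  u=0, v=0, w=0, x=1: formula gives 1, f = 1 ✓
  u=0, v=0, w=1, x=0: formula gives 1, f = 1 ✓
  u=0, v=0, w=1, x=1: formula gives 0, f = 0 ✓
  … (the remaining 12 rows also agree.)
No disagreement on any input; they are logically equivalent.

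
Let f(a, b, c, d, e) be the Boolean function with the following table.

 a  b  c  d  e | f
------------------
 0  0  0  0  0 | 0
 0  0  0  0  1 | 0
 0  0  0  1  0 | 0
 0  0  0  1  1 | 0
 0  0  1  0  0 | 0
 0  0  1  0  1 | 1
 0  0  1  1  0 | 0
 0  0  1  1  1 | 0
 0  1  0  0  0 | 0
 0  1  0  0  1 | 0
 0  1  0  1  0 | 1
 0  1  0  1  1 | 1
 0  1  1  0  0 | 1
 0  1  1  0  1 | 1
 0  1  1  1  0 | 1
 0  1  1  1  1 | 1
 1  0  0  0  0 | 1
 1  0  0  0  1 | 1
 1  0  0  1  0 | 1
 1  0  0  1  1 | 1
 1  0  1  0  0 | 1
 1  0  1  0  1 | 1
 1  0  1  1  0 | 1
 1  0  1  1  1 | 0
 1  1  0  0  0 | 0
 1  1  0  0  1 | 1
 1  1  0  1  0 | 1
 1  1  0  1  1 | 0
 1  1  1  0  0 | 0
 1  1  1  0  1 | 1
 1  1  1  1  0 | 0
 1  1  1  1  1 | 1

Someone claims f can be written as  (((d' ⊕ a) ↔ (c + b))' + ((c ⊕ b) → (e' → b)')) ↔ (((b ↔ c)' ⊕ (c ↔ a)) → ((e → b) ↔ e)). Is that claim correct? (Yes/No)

Yes

Check the formula against f row by row:
  a=0, b=0, c=0, d=0, e=0: formula gives 0, f = 0 ✓
  a=0, b=0, c=0, d=0, e=1: formula gives 0, f = 0 ✓
  a=0, b=0, c=0, d=1, e=0: formula gives 0, f = 0 ✓
  a=0, b=0, c=0, d=1, e=1: formula gives 0, f = 0 ✓
  …and likewise for the remaining 28 rows.
No disagreement on any input; they are logically equivalent.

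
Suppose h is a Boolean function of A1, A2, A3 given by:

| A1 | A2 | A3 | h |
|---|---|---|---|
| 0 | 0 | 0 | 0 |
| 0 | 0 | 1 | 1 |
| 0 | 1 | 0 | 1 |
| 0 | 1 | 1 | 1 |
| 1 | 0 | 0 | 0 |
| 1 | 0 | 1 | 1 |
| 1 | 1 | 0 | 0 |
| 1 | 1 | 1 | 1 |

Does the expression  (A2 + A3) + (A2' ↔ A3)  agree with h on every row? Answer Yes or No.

No

Check the formula against h row by row:
  A1=0, A2=0, A3=0: formula gives 0, h = 0 ✓
  A1=0, A2=0, A3=1: formula gives 1, h = 1 ✓
  A1=0, A2=1, A3=0: formula gives 1, h = 1 ✓
  A1=0, A2=1, A3=1: formula gives 1, h = 1 ✓
  A1=1, A2=0, A3=0: formula gives 0, h = 0 ✓
  …
  A1=1, A2=1, A3=0: formula gives 1, but h = 0 ✗
Since they disagree at (1,1,0), the expression is not a correct formula for h.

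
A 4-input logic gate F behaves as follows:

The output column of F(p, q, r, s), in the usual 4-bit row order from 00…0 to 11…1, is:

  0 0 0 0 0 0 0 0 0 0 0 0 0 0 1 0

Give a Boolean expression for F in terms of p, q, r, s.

F is 1 on exactly one input, (1,1,1,0), whose minterm is p·q·r·¬s. So F is just that conjunction.

F(p, q, r, s) = ((p AND q) AND r) AND NOT s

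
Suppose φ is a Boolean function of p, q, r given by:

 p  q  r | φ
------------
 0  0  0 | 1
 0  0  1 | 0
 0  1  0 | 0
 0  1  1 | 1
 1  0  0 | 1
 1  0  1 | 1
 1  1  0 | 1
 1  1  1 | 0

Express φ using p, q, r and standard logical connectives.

φ(p, q, r) = ~((((~p & ~q) & r) | ((~p & q) & ~r)) | ((p & q) & r))

The 0-rows are (0,0,1), (0,1,0), (1,1,1). Take each as a conjunction (¬p·¬q·r, ¬p·q·¬r, p·q·r), form their disjunction, and complement — that gives a formula that is 1 everywhere φ is.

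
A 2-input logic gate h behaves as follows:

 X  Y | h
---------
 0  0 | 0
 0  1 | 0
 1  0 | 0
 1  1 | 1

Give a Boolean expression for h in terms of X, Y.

The output is 1 only when every input is 1 — the AND of all inputs.

h(X, Y) = X AND Y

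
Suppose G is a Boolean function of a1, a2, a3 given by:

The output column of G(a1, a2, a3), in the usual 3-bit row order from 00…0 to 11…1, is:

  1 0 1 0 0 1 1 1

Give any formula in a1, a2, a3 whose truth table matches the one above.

G is 0 on only 3 rows — (0,0,1), (0,1,1), (1,0,0). Writing each as a minterm (¬a1·¬a2·a3, ¬a1·a2·a3, a1·¬a2·¬a3) and OR-ing them characterizes exactly where G=0, so G is the negation of that disjunction.

G(a1, a2, a3) = not ((((not a1 and not a2) and a3) or ((not a1 and a2) and a3)) or ((a1 and not a2) and not a3))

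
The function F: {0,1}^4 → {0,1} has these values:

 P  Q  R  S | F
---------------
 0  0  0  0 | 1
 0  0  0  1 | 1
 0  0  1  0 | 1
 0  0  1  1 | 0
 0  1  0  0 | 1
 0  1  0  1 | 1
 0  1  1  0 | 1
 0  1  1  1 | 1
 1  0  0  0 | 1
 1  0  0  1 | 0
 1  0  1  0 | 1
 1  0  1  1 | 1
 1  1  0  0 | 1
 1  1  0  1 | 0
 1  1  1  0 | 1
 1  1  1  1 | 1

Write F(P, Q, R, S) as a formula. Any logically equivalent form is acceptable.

F(P, Q, R, S) = NOT (((((NOT P AND NOT Q) AND R) AND S) OR (((P AND NOT Q) AND NOT R) AND S)) OR (((P AND Q) AND NOT R) AND S))

There are just 3 zero rows: (0,0,1,1), (1,0,0,1), (1,1,0,1). Their minterms are ¬P·¬Q·R·S, P·¬Q·¬R·S, P·Q·¬R·S; the OR of those covers precisely the 0-outputs, and negating it yields F.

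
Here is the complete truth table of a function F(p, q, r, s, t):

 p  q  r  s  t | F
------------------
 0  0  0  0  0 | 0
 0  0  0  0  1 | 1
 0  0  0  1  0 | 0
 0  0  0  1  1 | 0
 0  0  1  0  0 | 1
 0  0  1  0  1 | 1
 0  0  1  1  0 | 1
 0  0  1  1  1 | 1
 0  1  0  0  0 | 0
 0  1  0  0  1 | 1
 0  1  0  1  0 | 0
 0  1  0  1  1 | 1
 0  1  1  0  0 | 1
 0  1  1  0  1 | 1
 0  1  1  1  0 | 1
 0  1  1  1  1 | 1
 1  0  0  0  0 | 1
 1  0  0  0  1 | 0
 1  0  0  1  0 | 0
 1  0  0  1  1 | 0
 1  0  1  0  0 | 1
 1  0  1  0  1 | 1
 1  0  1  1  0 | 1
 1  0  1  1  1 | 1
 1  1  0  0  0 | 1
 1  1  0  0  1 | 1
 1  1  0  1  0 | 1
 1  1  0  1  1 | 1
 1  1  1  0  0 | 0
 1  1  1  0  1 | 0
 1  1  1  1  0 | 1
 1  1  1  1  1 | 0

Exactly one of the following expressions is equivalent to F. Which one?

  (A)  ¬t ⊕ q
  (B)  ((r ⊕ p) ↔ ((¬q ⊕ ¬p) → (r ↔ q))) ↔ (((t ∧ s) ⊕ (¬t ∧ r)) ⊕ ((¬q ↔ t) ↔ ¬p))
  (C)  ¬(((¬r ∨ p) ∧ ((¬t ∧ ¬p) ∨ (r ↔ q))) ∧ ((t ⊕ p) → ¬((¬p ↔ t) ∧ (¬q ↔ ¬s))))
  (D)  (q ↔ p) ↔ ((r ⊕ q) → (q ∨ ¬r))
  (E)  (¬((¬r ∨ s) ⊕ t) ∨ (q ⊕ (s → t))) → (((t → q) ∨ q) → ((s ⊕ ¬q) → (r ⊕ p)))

C

(A): at (0,0,0,0,0) it gives 1, but F = 0 — eliminated.
(B): at (0,0,0,0,0) it gives 1, but F = 0 — eliminated.
(D): at (0,0,0,0,0) it gives 1, but F = 0 — eliminated.
(E): at (0,0,0,1,0) it gives 1, but F = 0 — eliminated.
Only (C) survives; checking it on all 32 rows confirms it matches F.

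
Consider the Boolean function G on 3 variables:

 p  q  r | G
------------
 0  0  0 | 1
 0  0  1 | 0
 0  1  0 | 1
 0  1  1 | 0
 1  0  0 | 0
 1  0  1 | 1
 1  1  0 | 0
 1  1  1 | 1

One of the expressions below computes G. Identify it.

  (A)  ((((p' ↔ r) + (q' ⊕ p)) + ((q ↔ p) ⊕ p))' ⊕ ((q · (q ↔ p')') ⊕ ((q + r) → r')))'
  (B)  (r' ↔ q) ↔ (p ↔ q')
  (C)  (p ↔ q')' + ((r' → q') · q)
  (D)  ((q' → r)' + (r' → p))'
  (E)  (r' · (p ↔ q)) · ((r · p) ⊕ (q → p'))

(A) fails at (0,0,0): the formula yields 0, G is 1.
(C) fails at (0,0,1): the formula yields 1, G is 0.
(D) fails at (0,0,0): the formula yields 0, G is 1.
(E) fails at (0,1,0): the formula yields 0, G is 1.
That leaves (B). Evaluating it on every row reproduces the table of G exactly.

B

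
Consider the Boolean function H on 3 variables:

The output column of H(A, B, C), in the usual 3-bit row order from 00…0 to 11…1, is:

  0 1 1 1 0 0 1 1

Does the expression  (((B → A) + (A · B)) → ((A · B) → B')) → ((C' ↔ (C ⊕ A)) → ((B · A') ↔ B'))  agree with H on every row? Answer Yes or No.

No

Test each input against both H and the formula:
  A=0, B=0, C=0: formula gives 1, but H = 0 ✗
Since they disagree at (0,0,0), the expression is not a correct formula for H.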